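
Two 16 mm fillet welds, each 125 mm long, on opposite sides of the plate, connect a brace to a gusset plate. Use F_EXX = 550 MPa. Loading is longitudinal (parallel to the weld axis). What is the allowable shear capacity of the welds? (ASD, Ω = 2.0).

R_n/Ω ≈ 467 kN

Effective throat t_e = 0.707 × 16 = 11.31 mm.
Total length L = 250 mm; A_we = 11.31 × 250 = 2828 mm².
F_nw = 0.6 F_EXX = 0.6 × 550 = 330 MPa.
R_n = 330 × 2828 × 10⁻³ = 933.2 kN; R_n/Ω = 933.2/2.0 = 466.6 kN.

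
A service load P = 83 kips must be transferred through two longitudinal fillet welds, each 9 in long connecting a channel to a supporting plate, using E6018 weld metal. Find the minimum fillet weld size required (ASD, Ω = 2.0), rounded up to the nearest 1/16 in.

w = 3/8 in

E60XX → F_EXX = 60 ksi.
Total weld length L = 18 in.
Required throat t_e = P × Ω / (0.6 F_EXX × L) = 83 × 2.0 / (0.6 × 60 × 18) = 0.2562 in.
Required leg w = t_e / 0.707 = 0.3623 in → use 3/8 in.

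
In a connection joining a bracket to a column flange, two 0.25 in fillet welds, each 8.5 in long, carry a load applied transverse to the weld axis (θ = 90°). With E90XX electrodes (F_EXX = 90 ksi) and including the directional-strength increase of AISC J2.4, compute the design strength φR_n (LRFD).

t_e = 0.707 × 0.25 = 0.1767 in; A_we = 0.1767 × 17 = 3.005 in².
Directional factor: 1.0 + 0.5 sin^1.5(90°) = 1.5.
F_nw = 0.6 × 90 × 1.5 = 81 ksi.
φR_n = 0.75 × 81 × 3.005 = 182.5 kip.

φR_n ≈ 183 kip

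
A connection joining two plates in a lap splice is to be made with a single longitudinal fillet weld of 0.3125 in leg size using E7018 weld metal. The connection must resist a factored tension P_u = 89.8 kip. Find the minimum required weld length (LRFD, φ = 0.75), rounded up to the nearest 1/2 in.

L = 13 in

E70XX → F_EXX = 70 ksi.
Throat t_e = 0.707 × 0.3125 = 0.2209 in.
φr_n = 0.75 × 0.6 × 70 × 0.2209 = 6.96 kip/in.
L_req = P_u / φr_n = 89.8 / 6.96 = 12.9 in total.
Round up → use L = 13 in.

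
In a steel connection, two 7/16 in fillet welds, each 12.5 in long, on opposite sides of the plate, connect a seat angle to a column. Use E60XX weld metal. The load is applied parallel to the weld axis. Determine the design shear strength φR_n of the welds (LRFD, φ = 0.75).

φR_n ≈ 209 kips

E60XX → F_EXX = 60 ksi.
Effective throat t_e = 0.707 × 0.4375 = 0.3093 in.
Total length L = 25 in; A_we = 0.3093 × 25 = 7.733 in².
F_nw = 0.6 F_EXX = 0.6 × 60 = 36 ksi.
φR_n = 0.75 × 36 × 7.733 = 208.8 kips.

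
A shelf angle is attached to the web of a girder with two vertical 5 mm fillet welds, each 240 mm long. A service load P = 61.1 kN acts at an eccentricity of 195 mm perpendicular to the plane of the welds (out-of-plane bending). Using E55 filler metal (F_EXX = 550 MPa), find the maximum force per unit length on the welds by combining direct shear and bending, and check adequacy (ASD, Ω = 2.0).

f_max ≈ 633 N/mm; NOT adequate

L_w = 2 × 240 = 480 mm; section modulus (unit throat) S = 2 × L²/6 = 19200 mm².
Direct shear f_v = P/L_w = 61.1×10³/480 = 127.3 N/mm.
Moment M = P × e = 61.1×10³ × 195 = 11914000 N·mm; bending f_b = M/S = 620.5 N/mm.
f_max = √(f_v² + f_b²) = √(127.3² + 620.5²) = 633.5 N/mm.
r_n/Ω = (1/2.0) × 0.6 × 550 × (0.707 × 5) = 583.3 N/mm → NOT adequate.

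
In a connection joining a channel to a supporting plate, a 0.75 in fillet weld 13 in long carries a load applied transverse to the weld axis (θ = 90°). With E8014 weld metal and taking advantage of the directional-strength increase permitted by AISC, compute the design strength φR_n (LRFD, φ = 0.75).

φR_n ≈ 372 kips

E80XX → F_EXX = 80 ksi.
t_e = 0.707 × 0.75 = 0.5302 in; A_we = 0.5302 × 13 = 6.893 in².
Directional factor: 1.0 + 0.5 sin^1.5(90°) = 1.5.
F_nw = 0.6 × 80 × 1.5 = 72 ksi.
φR_n = 0.75 × 72 × 6.893 = 372.2 kips.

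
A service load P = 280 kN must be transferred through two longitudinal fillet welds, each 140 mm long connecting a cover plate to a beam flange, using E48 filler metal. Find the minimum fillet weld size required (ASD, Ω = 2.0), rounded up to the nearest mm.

w = 10 mm

E48XX → F_EXX = 480 MPa.
Total weld length L = 280 mm.
Required throat t_e = P × Ω / (0.6 F_EXX × L) = 280 × 2.0 / (0.6 × 480 × 280 × 10⁻³) = 6.944 mm.
Required leg w = t_e / 0.707 = 9.822 mm → use 10 mm.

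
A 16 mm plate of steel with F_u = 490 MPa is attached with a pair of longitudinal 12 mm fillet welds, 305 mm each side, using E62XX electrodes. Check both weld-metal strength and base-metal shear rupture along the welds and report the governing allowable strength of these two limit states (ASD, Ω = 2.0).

E62XX → F_EXX = 620 MPa.
t_e = 0.707 × 12 = 8.484 mm; L = 610 mm.
Weld metal: R_n/Ω = (1/2.0) × 0.6 × 620 × 8.484 × 610 × 10⁻³ = 962.6 kN.
Base metal (shear rupture): R_n/Ω = (1/2.0) × 0.6 × 490 × 16 × 610 × 10⁻³ = 1435 kN.
Governing: weld metal.

R_n/Ω ≈ 963 kN (weld metal governs)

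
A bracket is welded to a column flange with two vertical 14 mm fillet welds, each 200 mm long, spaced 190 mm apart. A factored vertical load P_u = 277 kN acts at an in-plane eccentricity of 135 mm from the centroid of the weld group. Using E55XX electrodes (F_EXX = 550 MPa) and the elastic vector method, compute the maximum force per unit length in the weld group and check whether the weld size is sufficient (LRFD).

f_max ≈ 1600 N/mm; adequate

Total weld length L_w = 400 mm. Treat welds as unit-width lines.
Polar moment about centroid: J = 2[d³/12 + d(b/2)²] = 2[200³/12 + 200×95²] = 4943000 mm³.
Direct shear f_v = P/L_w = 277×10³ / 400 = 692.5 N/mm (vertical).
Torsion M = P·e = 277×10³ × 135 = 37395000 N·mm.
Critical point at (x, y) = (95, 100) from centroid. f_tx = M·y/J = 756.5 N/mm; f_ty = M·x/J = 718.6 N/mm.
Resultant f_max = √[f_tx² + (f_v + f_ty)²] = √[756.5² + (692.5 + 718.6)²] = 1601 N/mm.
Capacity per unit length: φr_n = 0.75 × 0.6 × 550 × (0.707 × 14) = 2450 N/mm.
1601 ≤ 2450 → adequate.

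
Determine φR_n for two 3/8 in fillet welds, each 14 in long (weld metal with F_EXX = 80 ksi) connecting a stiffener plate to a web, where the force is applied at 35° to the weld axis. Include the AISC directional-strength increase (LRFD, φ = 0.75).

t_e = 0.707 × 0.375 = 0.2651 in; A_we = 0.2651 × 28 = 7.423 in².
Directional factor: 1.0 + 0.5 sin^1.5(35°) = 1.217.
F_nw = 0.6 × 80 × 1.217 = 58.43 ksi.
φR_n = 0.75 × 58.43 × 7.423 = 325.3 kip.

φR_n ≈ 325 kip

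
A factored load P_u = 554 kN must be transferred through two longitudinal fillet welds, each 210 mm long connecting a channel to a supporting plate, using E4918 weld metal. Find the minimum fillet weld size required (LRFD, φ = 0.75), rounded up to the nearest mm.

w = 9 mm

E49XX → F_EXX = 490 MPa.
Total weld length L = 420 mm.
Required throat t_e = P_u / (φ × 0.6 F_EXX × L) = 554 / (0.75 × 0.6 × 490 × 420 × 10⁻³) = 5.982 mm.
Required leg w = t_e / 0.707 = 8.461 mm → use 9 mm.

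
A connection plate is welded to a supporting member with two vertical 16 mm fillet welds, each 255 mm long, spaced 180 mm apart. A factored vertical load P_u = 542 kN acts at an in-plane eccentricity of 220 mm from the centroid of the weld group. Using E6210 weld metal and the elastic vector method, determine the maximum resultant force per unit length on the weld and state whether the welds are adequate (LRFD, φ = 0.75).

E62XX → F_EXX = 620 MPa.
Total weld length L_w = 510 mm. Treat welds as unit-width lines.
Polar moment about centroid: J = 2[d³/12 + d(b/2)²] = 2[255³/12 + 255×90²] = 6895000 mm³.
Direct shear f_v = P/L_w = 542×10³ / 510 = 1063 N/mm (vertical).
Torsion M = P·e = 542×10³ × 220 = 119240000 N·mm.
Critical point at (x, y) = (90, 127.5) from centroid. f_tx = M·y/J = 2205 N/mm; f_ty = M·x/J = 1557 N/mm.
Resultant f_max = √[f_tx² + (f_v + f_ty)²] = √[2205² + (1063 + 1557)²] = 3424 N/mm.
Capacity per unit length: φr_n = 0.75 × 0.6 × 620 × (0.707 × 16) = 3156 N/mm.
3424 > 3156 → NOT adequate.

f_max ≈ 3420 N/mm; NOT adequate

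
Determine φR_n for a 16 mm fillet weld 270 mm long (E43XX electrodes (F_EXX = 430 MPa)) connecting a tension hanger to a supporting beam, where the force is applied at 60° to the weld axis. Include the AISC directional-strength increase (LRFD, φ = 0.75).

φR_n ≈ 829 kN

t_e = 0.707 × 16 = 11.31 mm; A_we = 11.31 × 270 = 3054 mm².
Directional factor: 1.0 + 0.5 sin^1.5(60°) = 1.403.
F_nw = 0.6 × 430 × 1.403 = 362 MPa.
φR_n = 0.75 × 362 × 3054 × 10⁻³ = 829.1 kN.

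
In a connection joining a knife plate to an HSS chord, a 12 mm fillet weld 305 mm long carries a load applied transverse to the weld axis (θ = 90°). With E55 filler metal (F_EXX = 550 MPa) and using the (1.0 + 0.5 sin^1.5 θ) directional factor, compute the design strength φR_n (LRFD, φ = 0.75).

t_e = 0.707 × 12 = 8.484 mm; A_we = 8.484 × 305 = 2588 mm².
Directional factor: 1.0 + 0.5 sin^1.5(90°) = 1.5.
F_nw = 0.6 × 550 × 1.5 = 495 MPa.
φR_n = 0.75 × 495 × 2588 × 10⁻³ = 960.7 kN.

φR_n ≈ 961 kN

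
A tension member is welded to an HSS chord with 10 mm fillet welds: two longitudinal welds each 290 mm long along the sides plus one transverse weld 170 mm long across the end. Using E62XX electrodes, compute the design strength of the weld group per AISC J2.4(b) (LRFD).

E62XX → F_EXX = 620 MPa.
t_e = 0.707 × 10 = 7.07 mm.
R_nwl = 0.6 × 620 × 7.07 × 580 × 10⁻³ = 1525 kN (longitudinal, 2 welds).
R_nwt = 0.6 × 620 × 7.07 × 170 × 10⁻³ = 447.1 kN (transverse, base value).
(i) R_nwl + R_nwt = 1973 kN; (ii) 0.85 R_nwl + 1.5 R_nwt = 1967 kN.
R_n = max = 1973 kN [governs: (i)]; φR_n = 1479 kN.

φR_n ≈ 1480 kN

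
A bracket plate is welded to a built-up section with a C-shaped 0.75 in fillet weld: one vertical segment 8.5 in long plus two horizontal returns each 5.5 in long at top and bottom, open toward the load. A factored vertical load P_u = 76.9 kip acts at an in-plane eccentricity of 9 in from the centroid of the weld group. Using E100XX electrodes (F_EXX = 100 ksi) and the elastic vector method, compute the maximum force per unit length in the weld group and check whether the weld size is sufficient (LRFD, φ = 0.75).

f_max ≈ 15.7 kip/in; adequate

Total weld length L_w = 19.5 in. Treat welds as unit-width lines.
Centroid: x̄ = 2×5.5×2.75 / 19.5 = 1.551 in from the vertical weld.
Polar moment about centroid: J = I_x + I_y = [8.5³/12 + 2×5.5×4.25²] + [8.5×1.551² + 2(5.5³/12 + 5.5×1.199²)] = 313.9 in³.
Direct shear f_v = P/L_w = 76.9 / 19.5 = 3.944 kip/in (vertical).
Torsion M = P·e = 76.9 × 9 = 692.1 kip·in.
Critical point at (x, y) = (3.949, 4.25) from centroid. f_tx = M·y/J = 9.372 kip/in; f_ty = M·x/J = 8.708 kip/in.
Resultant f_max = √[f_tx² + (f_v + f_ty)²] = √[9.372² + (3.944 + 8.708)²] = 15.74 kip/in.
Capacity per unit length: φr_n = 0.75 × 0.6 × 100 × (0.707 × 0.75) = 23.86 kip/in.
15.74 ≤ 23.86 → adequate.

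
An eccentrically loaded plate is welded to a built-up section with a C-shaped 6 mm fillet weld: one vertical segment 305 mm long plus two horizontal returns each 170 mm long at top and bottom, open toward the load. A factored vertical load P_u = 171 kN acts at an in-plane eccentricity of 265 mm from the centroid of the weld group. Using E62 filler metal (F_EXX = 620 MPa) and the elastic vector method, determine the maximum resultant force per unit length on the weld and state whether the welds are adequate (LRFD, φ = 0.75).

Total weld length L_w = 645 mm. Treat welds as unit-width lines.
Centroid: x̄ = 2×170×85 / 645 = 44.81 mm from the vertical weld.
Polar moment about centroid: J = I_x + I_y = [305³/12 + 2×170×152.5²] + [305×44.81² + 2(170³/12 + 170×40.19²)] = 12250000 mm³.
Direct shear f_v = P/L_w = 171×10³ / 645 = 265.1 N/mm (vertical).
Torsion M = P·e = 171×10³ × 265 = 45315000 N·mm.
Critical point at (x, y) = (125.2, 152.5) from centroid. f_tx = M·y/J = 564 N/mm; f_ty = M·x/J = 463 N/mm.
Resultant f_max = √[f_tx² + (f_v + f_ty)²] = √[564² + (265.1 + 463)²] = 921.1 N/mm.
Capacity per unit length: φr_n = 0.75 × 0.6 × 620 × (0.707 × 6) = 1184 N/mm.
921.1 ≤ 1184 → adequate.

f_max ≈ 921 N/mm; adequate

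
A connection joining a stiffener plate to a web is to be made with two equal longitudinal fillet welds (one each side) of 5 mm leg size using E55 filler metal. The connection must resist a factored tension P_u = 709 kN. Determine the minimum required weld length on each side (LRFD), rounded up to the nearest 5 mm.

E55XX → F_EXX = 550 MPa.
Throat t_e = 0.707 × 5 = 3.535 mm.
φr_n = 0.75 × 0.6 × 550 × 3.535 × 10⁻³ = 0.8749 kN/mm.
L_req = P_u / φr_n = 709 / 0.8749 = 810.4 mm total.
Per side: 810.4 / 2 = 405.2 mm.
Round up → use L = 410 mm on each side.

L = 410 mm on each side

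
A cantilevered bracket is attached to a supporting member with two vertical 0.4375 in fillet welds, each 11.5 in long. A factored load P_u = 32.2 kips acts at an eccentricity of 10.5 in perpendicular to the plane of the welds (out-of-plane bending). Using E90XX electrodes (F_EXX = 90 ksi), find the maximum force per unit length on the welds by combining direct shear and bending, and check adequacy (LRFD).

f_max ≈ 7.8 kip/in; adequate

L_w = 2 × 11.5 = 23 in; section modulus (unit throat) S = 2 × L²/6 = 44.08 in².
Direct shear f_v = P/L_w = 32.2/23 = 1.4 kip/in.
Moment M = P × e = 32.2 × 10.5 = 338.1 kip·in; bending f_b = M/S = 7.67 kip/in.
f_max = √(f_v² + f_b²) = √(1.4² + 7.67²) = 7.796 kip/in.
φr_n = 0.75 × 0.6 × 90 × (0.707 × 0.4375) = 12.53 kip/in → adequate.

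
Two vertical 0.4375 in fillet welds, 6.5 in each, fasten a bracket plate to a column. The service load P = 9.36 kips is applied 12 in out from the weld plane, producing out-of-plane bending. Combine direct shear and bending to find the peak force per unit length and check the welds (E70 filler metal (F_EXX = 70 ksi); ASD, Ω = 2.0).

L_w = 2 × 6.5 = 13 in; section modulus (unit throat) S = 2 × L²/6 = 14.08 in².
Direct shear f_v = P/L_w = 9.36/13 = 0.72 kip/in.
Moment M = P × e = 9.36 × 12 = 112.32 kip·in; bending f_b = M/S = 7.975 kip/in.
f_max = √(f_v² + f_b²) = √(0.72² + 7.975²) = 8.008 kip/in.
r_n/Ω = (1/2.0) × 0.6 × 70 × (0.707 × 0.4375) = 6.496 kip/in → NOT adequate.

f_max ≈ 8.01 kip/in; NOT adequate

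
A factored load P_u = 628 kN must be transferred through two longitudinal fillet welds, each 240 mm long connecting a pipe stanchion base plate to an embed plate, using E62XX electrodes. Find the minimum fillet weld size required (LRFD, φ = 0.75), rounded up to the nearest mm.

w = 7 mm

E62XX → F_EXX = 620 MPa.
Total weld length L = 480 mm.
Required throat t_e = P_u / (φ × 0.6 F_EXX × L) = 628 / (0.75 × 0.6 × 620 × 480 × 10⁻³) = 4.689 mm.
Required leg w = t_e / 0.707 = 6.633 mm → use 7 mm.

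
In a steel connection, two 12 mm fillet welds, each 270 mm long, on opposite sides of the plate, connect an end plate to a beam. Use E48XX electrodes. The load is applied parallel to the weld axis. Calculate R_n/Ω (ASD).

E48XX → F_EXX = 480 MPa.
Effective throat t_e = 0.707 × 12 = 8.484 mm.
Total length L = 540 mm; A_we = 8.484 × 540 = 4581 mm².
F_nw = 0.6 F_EXX = 0.6 × 480 = 288 MPa.
R_n = 288 × 4581 × 10⁻³ = 1319 kN; R_n/Ω = 1319/2.0 = 659.7 kN.

R_n/Ω ≈ 660 kN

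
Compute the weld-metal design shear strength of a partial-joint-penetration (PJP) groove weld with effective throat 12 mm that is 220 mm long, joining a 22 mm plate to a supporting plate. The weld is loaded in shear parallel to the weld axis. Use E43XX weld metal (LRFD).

φR_n ≈ 511 kN

E43XX → F_EXX = 430 MPa.
Effective throat (given) t_e = 12 mm.
A_we = 12 × 220 = 2640 mm².
F_nw = 0.6 F_EXX = 258 MPa.
φR_n = 0.75 × 258 × 2640 × 10⁻³ = 510.8 kN.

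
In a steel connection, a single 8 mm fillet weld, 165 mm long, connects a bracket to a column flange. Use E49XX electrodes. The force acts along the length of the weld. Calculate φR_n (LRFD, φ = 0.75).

φR_n ≈ 206 kN

E49XX → F_EXX = 490 MPa.
Effective throat t_e = 0.707 × 8 = 5.656 mm.
Total length L = 165 mm; A_we = 5.656 × 165 = 933.2 mm².
F_nw = 0.6 F_EXX = 0.6 × 490 = 294 MPa.
φR_n = 0.75 × 294 × 933.2 × 10⁻³ = 205.8 kN.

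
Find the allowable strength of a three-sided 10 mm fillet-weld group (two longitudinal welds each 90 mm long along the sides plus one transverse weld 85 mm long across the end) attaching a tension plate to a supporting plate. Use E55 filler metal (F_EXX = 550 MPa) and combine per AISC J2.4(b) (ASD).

R_n/Ω ≈ 327 kN

t_e = 0.707 × 10 = 7.07 mm.
R_nwl = 0.6 × 550 × 7.07 × 180 × 10⁻³ = 420 kN (longitudinal, 2 welds).
R_nwt = 0.6 × 550 × 7.07 × 85 × 10⁻³ = 198.3 kN (transverse, base value).
(i) R_nwl + R_nwt = 618.3 kN; (ii) 0.85 R_nwl + 1.5 R_nwt = 654.4 kN.
R_n = max = 654.4 kN [governs: (ii)]; R_n/Ω = 327.2 kN.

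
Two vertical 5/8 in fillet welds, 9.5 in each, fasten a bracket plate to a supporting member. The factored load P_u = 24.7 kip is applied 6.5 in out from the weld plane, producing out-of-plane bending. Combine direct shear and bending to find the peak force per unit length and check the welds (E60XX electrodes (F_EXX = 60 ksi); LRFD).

f_max ≈ 5.49 kip/in; adequate

L_w = 2 × 9.5 = 19 in; section modulus (unit throat) S = 2 × L²/6 = 30.08 in².
Direct shear f_v = P/L_w = 24.7/19 = 1.3 kip/in.
Moment M = P × e = 24.7 × 6.5 = 160.55 kip·in; bending f_b = M/S = 5.337 kip/in.
f_max = √(f_v² + f_b²) = √(1.3² + 5.337²) = 5.493 kip/in.
φr_n = 0.75 × 0.6 × 60 × (0.707 × 0.625) = 11.93 kip/in → adequate.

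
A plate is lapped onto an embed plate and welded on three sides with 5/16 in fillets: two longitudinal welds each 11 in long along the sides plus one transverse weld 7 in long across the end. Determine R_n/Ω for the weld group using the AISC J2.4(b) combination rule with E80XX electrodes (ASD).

E80XX → F_EXX = 80 ksi.
t_e = 0.707 × 0.3125 = 0.2209 in.
R_nwl = 0.6 × 80 × 0.2209 × 22 = 233.3 kips (longitudinal, 2 welds).
R_nwt = 0.6 × 80 × 0.2209 × 7 = 74.23 kips (transverse, base value).
(i) R_nwl + R_nwt = 307.5 kips; (ii) 0.85 R_nwl + 1.5 R_nwt = 309.7 kips.
R_n = max = 309.7 kips [governs: (ii)]; R_n/Ω = 154.8 kips.

R_n/Ω ≈ 155 kips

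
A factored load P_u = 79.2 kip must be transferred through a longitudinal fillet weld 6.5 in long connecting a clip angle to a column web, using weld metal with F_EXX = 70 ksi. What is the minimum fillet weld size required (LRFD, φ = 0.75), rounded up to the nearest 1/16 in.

w = 9/16 in

Total weld length L = 6.5 in.
Required throat t_e = P_u / (φ × 0.6 F_EXX × L) = 79.2 / (0.75 × 0.6 × 70 × 6.5) = 0.3868 in.
Required leg w = t_e / 0.707 = 0.5471 in → use 9/16 in.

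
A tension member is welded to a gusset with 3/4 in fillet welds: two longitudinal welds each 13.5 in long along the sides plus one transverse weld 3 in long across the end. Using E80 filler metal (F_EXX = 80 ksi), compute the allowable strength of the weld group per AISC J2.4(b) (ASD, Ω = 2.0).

t_e = 0.707 × 0.75 = 0.5302 in.
R_nwl = 0.6 × 80 × 0.5302 × 27 = 687.2 kips (longitudinal, 2 welds).
R_nwt = 0.6 × 80 × 0.5302 × 3 = 76.36 kips (transverse, base value).
(i) R_nwl + R_nwt = 763.6 kips; (ii) 0.85 R_nwl + 1.5 R_nwt = 698.7 kips.
R_n = max = 763.6 kips [governs: (i)]; R_n/Ω = 381.8 kips.

R_n/Ω ≈ 382 kips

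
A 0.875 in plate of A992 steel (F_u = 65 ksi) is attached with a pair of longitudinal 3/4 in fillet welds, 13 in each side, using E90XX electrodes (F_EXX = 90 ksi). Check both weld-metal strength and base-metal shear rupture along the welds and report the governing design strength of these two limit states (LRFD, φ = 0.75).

t_e = 0.707 × 0.75 = 0.5302 in; L = 26 in.
Weld metal: φR_n = 0.75 × 0.6 × 90 × 0.5302 × 26 = 558.4 kip.
Base metal (shear rupture): φR_n = 0.75 × 0.6 × 65 × 0.875 × 26 = 665.4 kip.
Governing: weld metal.

φR_n ≈ 558 kip (weld metal governs)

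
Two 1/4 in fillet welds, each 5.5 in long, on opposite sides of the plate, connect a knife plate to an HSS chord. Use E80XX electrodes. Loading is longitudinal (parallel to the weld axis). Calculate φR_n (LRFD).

E80XX → F_EXX = 80 ksi.
Effective throat t_e = 0.707 × 0.25 = 0.1767 in.
Total length L = 11 in; A_we = 0.1767 × 11 = 1.944 in².
F_nw = 0.6 F_EXX = 0.6 × 80 = 48 ksi.
φR_n = 0.75 × 48 × 1.944 = 69.99 kip.

φR_n ≈ 70 kip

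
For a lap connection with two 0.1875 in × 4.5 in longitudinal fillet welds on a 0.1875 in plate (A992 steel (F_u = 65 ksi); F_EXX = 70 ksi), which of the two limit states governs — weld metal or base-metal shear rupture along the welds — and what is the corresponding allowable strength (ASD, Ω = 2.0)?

R_n/Ω ≈ 25.1 kips (weld metal governs)

t_e = 0.707 × 0.1875 = 0.1326 in; L = 9 in.
Weld metal: R_n/Ω = (1/2.0) × 0.6 × 70 × 0.1326 × 9 = 25.05 kips.
Base metal (shear rupture): R_n/Ω = (1/2.0) × 0.6 × 65 × 0.1875 × 9 = 32.91 kips.
Governing: weld metal.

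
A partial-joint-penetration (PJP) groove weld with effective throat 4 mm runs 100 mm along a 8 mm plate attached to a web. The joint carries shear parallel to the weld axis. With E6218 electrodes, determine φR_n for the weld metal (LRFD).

φR_n ≈ 112 kN

E62XX → F_EXX = 620 MPa.
Effective throat (given) t_e = 4 mm.
A_we = 4 × 100 = 400 mm².
F_nw = 0.6 F_EXX = 372 MPa.
φR_n = 0.75 × 372 × 400 × 10⁻³ = 111.6 kN.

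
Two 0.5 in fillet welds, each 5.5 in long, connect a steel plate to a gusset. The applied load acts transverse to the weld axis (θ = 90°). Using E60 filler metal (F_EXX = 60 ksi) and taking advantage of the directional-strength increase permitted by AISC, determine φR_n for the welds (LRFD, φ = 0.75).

t_e = 0.707 × 0.5 = 0.3535 in; A_we = 0.3535 × 11 = 3.888 in².
Directional factor: 1.0 + 0.5 sin^1.5(90°) = 1.5.
F_nw = 0.6 × 60 × 1.5 = 54 ksi.
φR_n = 0.75 × 54 × 3.888 = 157.5 kip.

φR_n ≈ 157 kip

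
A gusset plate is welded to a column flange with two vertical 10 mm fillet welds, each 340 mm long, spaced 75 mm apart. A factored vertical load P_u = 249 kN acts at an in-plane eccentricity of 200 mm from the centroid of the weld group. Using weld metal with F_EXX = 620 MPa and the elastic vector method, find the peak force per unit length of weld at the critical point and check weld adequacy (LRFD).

Total weld length L_w = 680 mm. Treat welds as unit-width lines.
Polar moment about centroid: J = 2[d³/12 + d(b/2)²] = 2[340³/12 + 340×37.5²] = 7507000 mm³.
Direct shear f_v = P/L_w = 249×10³ / 680 = 366.2 N/mm (vertical).
Torsion M = P·e = 249×10³ × 200 = 49800000 N·mm.
Critical point at (x, y) = (37.5, 170) from centroid. f_tx = M·y/J = 1128 N/mm; f_ty = M·x/J = 248.8 N/mm.
Resultant f_max = √[f_tx² + (f_v + f_ty)²] = √[1128² + (366.2 + 248.8)²] = 1285 N/mm.
Capacity per unit length: φr_n = 0.75 × 0.6 × 620 × (0.707 × 10) = 1973 N/mm.
1285 ≤ 1973 → adequate.

f_max ≈ 1280 N/mm; adequate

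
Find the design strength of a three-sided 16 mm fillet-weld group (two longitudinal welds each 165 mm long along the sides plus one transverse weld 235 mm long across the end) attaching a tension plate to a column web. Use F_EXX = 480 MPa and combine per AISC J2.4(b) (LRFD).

φR_n ≈ 1550 kN

t_e = 0.707 × 16 = 11.31 mm.
R_nwl = 0.6 × 480 × 11.31 × 330 × 10⁻³ = 1075 kN (longitudinal, 2 welds).
R_nwt = 0.6 × 480 × 11.31 × 235 × 10⁻³ = 765.6 kN (transverse, base value).
(i) R_nwl + R_nwt = 1841 kN; (ii) 0.85 R_nwl + 1.5 R_nwt = 2062 kN.
R_n = max = 2062 kN [governs: (ii)]; φR_n = 1547 kN.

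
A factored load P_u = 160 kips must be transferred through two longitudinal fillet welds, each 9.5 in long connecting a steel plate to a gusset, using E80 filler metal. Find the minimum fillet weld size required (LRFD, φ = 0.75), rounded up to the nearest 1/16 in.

E80XX → F_EXX = 80 ksi.
Total weld length L = 19 in.
Required throat t_e = P_u / (φ × 0.6 F_EXX × L) = 160 / (0.75 × 0.6 × 80 × 19) = 0.2339 in.
Required leg w = t_e / 0.707 = 0.3309 in → use 3/8 in.

w = 3/8 in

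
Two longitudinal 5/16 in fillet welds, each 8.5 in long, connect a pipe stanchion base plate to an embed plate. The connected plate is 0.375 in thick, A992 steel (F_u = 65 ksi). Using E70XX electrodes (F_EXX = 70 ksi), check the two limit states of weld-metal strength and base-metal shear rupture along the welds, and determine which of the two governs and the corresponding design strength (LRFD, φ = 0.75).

t_e = 0.707 × 0.3125 = 0.2209 in; L = 17 in.
Weld metal: φR_n = 0.75 × 0.6 × 70 × 0.2209 × 17 = 118.3 kip.
Base metal (shear rupture): φR_n = 0.75 × 0.6 × 65 × 0.375 × 17 = 186.5 kip.
Governing: weld metal.

φR_n ≈ 118 kip (weld metal governs)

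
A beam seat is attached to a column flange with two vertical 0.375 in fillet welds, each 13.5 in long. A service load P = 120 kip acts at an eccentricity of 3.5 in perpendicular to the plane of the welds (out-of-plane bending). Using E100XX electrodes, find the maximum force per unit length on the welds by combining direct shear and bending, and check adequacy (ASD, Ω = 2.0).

E100XX → F_EXX = 100 ksi.
L_w = 2 × 13.5 = 27 in; section modulus (unit throat) S = 2 × L²/6 = 60.75 in².
Direct shear f_v = P/L_w = 120/27 = 4.444 kip/in.
Moment M = P × e = 120 × 3.5 = 420 kip·in; bending f_b = M/S = 6.914 kip/in.
f_max = √(f_v² + f_b²) = √(4.444² + 6.914²) = 8.219 kip/in.
r_n/Ω = (1/2.0) × 0.6 × 100 × (0.707 × 0.375) = 7.954 kip/in → NOT adequate.

f_max ≈ 8.22 kip/in; NOT adequate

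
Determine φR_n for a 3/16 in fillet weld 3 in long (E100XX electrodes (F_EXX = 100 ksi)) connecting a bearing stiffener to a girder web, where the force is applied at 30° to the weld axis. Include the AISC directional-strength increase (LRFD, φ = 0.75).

t_e = 0.707 × 0.1875 = 0.1326 in; A_we = 0.1326 × 3 = 0.3977 in².
Directional factor: 1.0 + 0.5 sin^1.5(30°) = 1.177.
F_nw = 0.6 × 100 × 1.177 = 70.61 ksi.
φR_n = 0.75 × 70.61 × 0.3977 = 21.06 kips.

φR_n ≈ 21.1 kips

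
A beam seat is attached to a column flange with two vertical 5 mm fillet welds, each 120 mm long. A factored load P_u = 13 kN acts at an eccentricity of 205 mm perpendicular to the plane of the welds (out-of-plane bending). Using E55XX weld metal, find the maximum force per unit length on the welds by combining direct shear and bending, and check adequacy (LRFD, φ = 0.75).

f_max ≈ 558 N/mm; adequate

E55XX → F_EXX = 550 MPa.
L_w = 2 × 120 = 240 mm; section modulus (unit throat) S = 2 × L²/6 = 4800 mm².
Direct shear f_v = P/L_w = 13×10³/240 = 54.17 N/mm.
Moment M = P × e = 13×10³ × 205 = 2665000 N·mm; bending f_b = M/S = 555.2 N/mm.
f_max = √(f_v² + f_b²) = √(54.17² + 555.2²) = 557.8 N/mm.
φr_n = 0.75 × 0.6 × 550 × (0.707 × 5) = 874.9 N/mm → adequate.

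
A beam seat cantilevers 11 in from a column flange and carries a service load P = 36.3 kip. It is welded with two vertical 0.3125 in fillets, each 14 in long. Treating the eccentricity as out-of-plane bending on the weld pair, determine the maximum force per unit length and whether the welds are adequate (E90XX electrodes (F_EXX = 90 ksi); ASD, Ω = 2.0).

f_max ≈ 6.25 kip/in; NOT adequate

L_w = 2 × 14 = 28 in; section modulus (unit throat) S = 2 × L²/6 = 65.33 in².
Direct shear f_v = P/L_w = 36.3/28 = 1.296 kip/in.
Moment M = P × e = 36.3 × 11 = 399.3 kip·in; bending f_b = M/S = 6.112 kip/in.
f_max = √(f_v² + f_b²) = √(1.296² + 6.112²) = 6.248 kip/in.
r_n/Ω = (1/2.0) × 0.6 × 90 × (0.707 × 0.3125) = 5.965 kip/in → NOT adequate.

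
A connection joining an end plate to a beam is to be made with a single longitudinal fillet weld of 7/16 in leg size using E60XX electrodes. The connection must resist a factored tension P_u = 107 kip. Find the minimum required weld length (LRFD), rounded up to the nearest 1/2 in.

E60XX → F_EXX = 60 ksi.
Throat t_e = 0.707 × 0.4375 = 0.3093 in.
φr_n = 0.75 × 0.6 × 60 × 0.3093 = 8.351 kip/in.
L_req = P_u / φr_n = 107 / 8.351 = 12.81 in total.
Round up → use L = 13 in.

L = 13 in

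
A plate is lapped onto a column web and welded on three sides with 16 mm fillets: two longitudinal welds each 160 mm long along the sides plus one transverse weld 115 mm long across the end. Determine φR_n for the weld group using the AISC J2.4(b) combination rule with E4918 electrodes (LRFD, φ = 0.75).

φR_n ≈ 1110 kN

E49XX → F_EXX = 490 MPa.
t_e = 0.707 × 16 = 11.31 mm.
R_nwl = 0.6 × 490 × 11.31 × 320 × 10⁻³ = 1064 kN (longitudinal, 2 welds).
R_nwt = 0.6 × 490 × 11.31 × 115 × 10⁻³ = 382.5 kN (transverse, base value).
(i) R_nwl + R_nwt = 1447 kN; (ii) 0.85 R_nwl + 1.5 R_nwt = 1478 kN.
R_n = max = 1478 kN [governs: (ii)]; φR_n = 1109 kN.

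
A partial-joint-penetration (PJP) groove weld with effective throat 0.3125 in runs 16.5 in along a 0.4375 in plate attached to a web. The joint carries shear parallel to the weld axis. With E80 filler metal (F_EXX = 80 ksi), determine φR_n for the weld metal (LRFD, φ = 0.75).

Effective throat (given) t_e = 0.3125 in.
A_we = 0.3125 × 16.5 = 5.156 in².
F_nw = 0.6 F_EXX = 48 ksi.
φR_n = 0.75 × 48 × 5.156 = 185.6 kip.

φR_n ≈ 186 kip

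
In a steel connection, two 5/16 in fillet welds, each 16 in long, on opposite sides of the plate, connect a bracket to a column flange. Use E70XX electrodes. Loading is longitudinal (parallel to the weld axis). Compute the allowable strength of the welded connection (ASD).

R_n/Ω ≈ 148 kips

E70XX → F_EXX = 70 ksi.
Effective throat t_e = 0.707 × 0.3125 = 0.2209 in.
Total length L = 32 in; A_we = 0.2209 × 32 = 7.07 in².
F_nw = 0.6 F_EXX = 0.6 × 70 = 42 ksi.
R_n = 42 × 7.07 = 296.9 kips; R_n/Ω = 296.9/2.0 = 148.5 kips.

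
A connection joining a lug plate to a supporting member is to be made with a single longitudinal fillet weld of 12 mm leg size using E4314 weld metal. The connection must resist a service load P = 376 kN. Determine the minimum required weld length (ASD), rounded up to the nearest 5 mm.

E43XX → F_EXX = 430 MPa.
Throat t_e = 0.707 × 12 = 8.484 mm.
r_n/Ω = (0.6 × 430 × 8.484) / 2.0 = 1094 N/mm = 1.094 kN/mm.
L_req = P / (r_n/Ω) = 376 / 1.094 = 343.6 mm total.
Round up → use L = 345 mm.

L = 345 mm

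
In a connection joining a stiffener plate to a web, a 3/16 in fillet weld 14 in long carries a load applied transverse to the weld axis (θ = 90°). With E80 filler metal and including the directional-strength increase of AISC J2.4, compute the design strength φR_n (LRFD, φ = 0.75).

E80XX → F_EXX = 80 ksi.
t_e = 0.707 × 0.1875 = 0.1326 in; A_we = 0.1326 × 14 = 1.856 in².
Directional factor: 1.0 + 0.5 sin^1.5(90°) = 1.5.
F_nw = 0.6 × 80 × 1.5 = 72 ksi.
φR_n = 0.75 × 72 × 1.856 = 100.2 kips.

φR_n ≈ 100 kips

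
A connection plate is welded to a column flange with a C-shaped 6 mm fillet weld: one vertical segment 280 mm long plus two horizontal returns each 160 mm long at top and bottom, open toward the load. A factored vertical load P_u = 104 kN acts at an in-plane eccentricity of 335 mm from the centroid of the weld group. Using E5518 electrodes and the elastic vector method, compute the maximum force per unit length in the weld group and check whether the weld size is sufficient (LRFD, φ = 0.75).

E55XX → F_EXX = 550 MPa.
Total weld length L_w = 600 mm. Treat welds as unit-width lines.
Centroid: x̄ = 2×160×80 / 600 = 42.67 mm from the vertical weld.
Polar moment about centroid: J = I_x + I_y = [280³/12 + 2×160×140²] + [280×42.67² + 2(160³/12 + 160×37.33²)] = 9740000 mm³.
Direct shear f_v = P/L_w = 104×10³ / 600 = 173.3 N/mm (vertical).
Torsion M = P·e = 104×10³ × 335 = 34840000 N·mm.
Critical point at (x, y) = (117.3, 140) from centroid. f_tx = M·y/J = 500.8 N/mm; f_ty = M·x/J = 419.7 N/mm.
Resultant f_max = √[f_tx² + (f_v + f_ty)²] = √[500.8² + (173.3 + 419.7)²] = 776.2 N/mm.
Capacity per unit length: φr_n = 0.75 × 0.6 × 550 × (0.707 × 6) = 1050 N/mm.
776.2 ≤ 1050 → adequate.

f_max ≈ 776 N/mm; adequate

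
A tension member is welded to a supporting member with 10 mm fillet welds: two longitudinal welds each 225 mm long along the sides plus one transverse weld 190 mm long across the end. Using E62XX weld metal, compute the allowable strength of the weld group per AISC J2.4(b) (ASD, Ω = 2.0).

E62XX → F_EXX = 620 MPa.
t_e = 0.707 × 10 = 7.07 mm.
R_nwl = 0.6 × 620 × 7.07 × 450 × 10⁻³ = 1184 kN (longitudinal, 2 welds).
R_nwt = 0.6 × 620 × 7.07 × 190 × 10⁻³ = 499.7 kN (transverse, base value).
(i) R_nwl + R_nwt = 1683 kN; (ii) 0.85 R_nwl + 1.5 R_nwt = 1756 kN.
R_n = max = 1756 kN [governs: (ii)]; R_n/Ω = 877.8 kN.

R_n/Ω ≈ 878 kN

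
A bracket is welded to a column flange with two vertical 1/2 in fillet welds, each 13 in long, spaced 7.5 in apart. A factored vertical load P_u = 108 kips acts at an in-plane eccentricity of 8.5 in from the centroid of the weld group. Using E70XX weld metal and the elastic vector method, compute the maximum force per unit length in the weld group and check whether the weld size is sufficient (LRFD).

f_max ≈ 12 kip/in; NOT adequate

E70XX → F_EXX = 70 ksi.
Total weld length L_w = 26 in. Treat welds as unit-width lines.
Polar moment about centroid: J = 2[d³/12 + d(b/2)²] = 2[13³/12 + 13×3.75²] = 731.8 in³.
Direct shear f_v = P/L_w = 108 / 26 = 4.154 kip/in (vertical).
Torsion M = P·e = 108 × 8.5 = 918 kip·in.
Critical point at (x, y) = (3.75, 6.5) from centroid. f_tx = M·y/J = 8.154 kip/in; f_ty = M·x/J = 4.704 kip/in.
Resultant f_max = √[f_tx² + (f_v + f_ty)²] = √[8.154² + (4.154 + 4.704)²] = 12.04 kip/in.
Capacity per unit length: φr_n = 0.75 × 0.6 × 70 × (0.707 × 0.5) = 11.14 kip/in.
12.04 > 11.14 → NOT adequate.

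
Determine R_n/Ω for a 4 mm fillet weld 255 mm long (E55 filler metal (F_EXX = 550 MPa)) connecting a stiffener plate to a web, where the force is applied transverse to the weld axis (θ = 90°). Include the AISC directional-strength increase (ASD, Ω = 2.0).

t_e = 0.707 × 4 = 2.828 mm; A_we = 2.828 × 255 = 721.1 mm².
Directional factor: 1.0 + 0.5 sin^1.5(90°) = 1.5.
F_nw = 0.6 × 550 × 1.5 = 495 MPa.
R_n/Ω = (495 × 721.1) / 2.0 × 10⁻³ = 178.5 kN.

R_n/Ω ≈ 178 kN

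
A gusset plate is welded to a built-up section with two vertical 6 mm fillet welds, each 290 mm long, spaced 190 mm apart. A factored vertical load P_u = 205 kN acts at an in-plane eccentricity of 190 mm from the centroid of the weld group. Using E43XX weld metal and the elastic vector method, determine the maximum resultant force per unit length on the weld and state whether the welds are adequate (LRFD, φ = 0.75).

f_max ≈ 966 N/mm; NOT adequate

E43XX → F_EXX = 430 MPa.
Total weld length L_w = 580 mm. Treat welds as unit-width lines.
Polar moment about centroid: J = 2[d³/12 + d(b/2)²] = 2[290³/12 + 290×95²] = 9299000 mm³.
Direct shear f_v = P/L_w = 205×10³ / 580 = 353.4 N/mm (vertical).
Torsion M = P·e = 205×10³ × 190 = 38950000 N·mm.
Critical point at (x, y) = (95, 145) from centroid. f_tx = M·y/J = 607.3 N/mm; f_ty = M·x/J = 397.9 N/mm.
Resultant f_max = √[f_tx² + (f_v + f_ty)²] = √[607.3² + (353.4 + 397.9)²] = 966.1 N/mm.
Capacity per unit length: φr_n = 0.75 × 0.6 × 430 × (0.707 × 6) = 820.8 N/mm.
966.1 > 820.8 → NOT adequate.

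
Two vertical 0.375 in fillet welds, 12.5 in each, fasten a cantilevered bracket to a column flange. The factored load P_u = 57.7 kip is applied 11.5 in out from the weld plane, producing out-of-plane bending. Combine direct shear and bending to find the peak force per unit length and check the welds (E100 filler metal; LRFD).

E100XX → F_EXX = 100 ksi.
L_w = 2 × 12.5 = 25 in; section modulus (unit throat) S = 2 × L²/6 = 52.08 in².
Direct shear f_v = P/L_w = 57.7/25 = 2.308 kip/in.
Moment M = P × e = 57.7 × 11.5 = 663.55 kip·in; bending f_b = M/S = 12.74 kip/in.
f_max = √(f_v² + f_b²) = √(2.308² + 12.74²) = 12.95 kip/in.
φr_n = 0.75 × 0.6 × 100 × (0.707 × 0.375) = 11.93 kip/in → NOT adequate.

f_max ≈ 12.9 kip/in; NOT adequate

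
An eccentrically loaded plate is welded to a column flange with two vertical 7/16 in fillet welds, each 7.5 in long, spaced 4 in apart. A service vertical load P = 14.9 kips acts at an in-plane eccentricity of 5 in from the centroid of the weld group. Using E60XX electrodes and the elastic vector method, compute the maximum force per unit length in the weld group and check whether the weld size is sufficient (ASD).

E60XX → F_EXX = 60 ksi.
Total weld length L_w = 15 in. Treat welds as unit-width lines.
Polar moment about centroid: J = 2[d³/12 + d(b/2)²] = 2[7.5³/12 + 7.5×2²] = 130.3 in³.
Direct shear f_v = P/L_w = 14.9 / 15 = 0.9933 kip/in (vertical).
Torsion M = P·e = 14.9 × 5 = 74.5 kip·in.
Critical point at (x, y) = (2, 3.75) from centroid. f_tx = M·y/J = 2.144 kip/in; f_ty = M·x/J = 1.143 kip/in.
Resultant f_max = √[f_tx² + (f_v + f_ty)²] = √[2.144² + (0.9933 + 1.143)²] = 3.027 kip/in.
Capacity per unit length: r_n/Ω = (1/2.0) × 0.6 × 60 × (0.707 × 0.4375) = 5.568 kip/in.
3.027 ≤ 5.568 → adequate.

f_max ≈ 3.03 kip/in; adequate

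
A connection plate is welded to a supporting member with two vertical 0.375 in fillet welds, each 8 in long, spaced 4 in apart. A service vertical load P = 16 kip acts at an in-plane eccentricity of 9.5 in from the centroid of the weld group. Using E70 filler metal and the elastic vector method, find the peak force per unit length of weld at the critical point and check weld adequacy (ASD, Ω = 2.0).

E70XX → F_EXX = 70 ksi.
Total weld length L_w = 16 in. Treat welds as unit-width lines.
Polar moment about centroid: J = 2[d³/12 + d(b/2)²] = 2[8³/12 + 8×2²] = 149.3 in³.
Direct shear f_v = P/L_w = 16 / 16 = 1 kip/in (vertical).
Torsion M = P·e = 16 × 9.5 = 152 kip·in.
Critical point at (x, y) = (2, 4) from centroid. f_tx = M·y/J = 4.071 kip/in; f_ty = M·x/J = 2.036 kip/in.
Resultant f_max = √[f_tx² + (f_v + f_ty)²] = √[4.071² + (1 + 2.036)²] = 5.079 kip/in.
Capacity per unit length: r_n/Ω = (1/2.0) × 0.6 × 70 × (0.707 × 0.375) = 5.568 kip/in.
5.079 ≤ 5.568 → adequate.

f_max ≈ 5.08 kip/in; adequate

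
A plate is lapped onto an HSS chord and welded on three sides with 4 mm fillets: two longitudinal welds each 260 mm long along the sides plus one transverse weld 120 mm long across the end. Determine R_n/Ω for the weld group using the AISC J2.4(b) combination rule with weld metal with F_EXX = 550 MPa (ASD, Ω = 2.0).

R_n/Ω ≈ 299 kN

t_e = 0.707 × 4 = 2.828 mm.
R_nwl = 0.6 × 550 × 2.828 × 520 × 10⁻³ = 485.3 kN (longitudinal, 2 welds).
R_nwt = 0.6 × 550 × 2.828 × 120 × 10⁻³ = 112 kN (transverse, base value).
(i) R_nwl + R_nwt = 597.3 kN; (ii) 0.85 R_nwl + 1.5 R_nwt = 580.5 kN.
R_n = max = 597.3 kN [governs: (i)]; R_n/Ω = 298.6 kN.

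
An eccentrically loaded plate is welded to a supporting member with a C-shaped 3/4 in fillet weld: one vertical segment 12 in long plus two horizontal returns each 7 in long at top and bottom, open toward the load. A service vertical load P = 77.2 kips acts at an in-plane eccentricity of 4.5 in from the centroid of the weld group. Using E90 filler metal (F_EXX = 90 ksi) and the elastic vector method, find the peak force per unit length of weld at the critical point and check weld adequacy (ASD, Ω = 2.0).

Total weld length L_w = 26 in. Treat welds as unit-width lines.
Centroid: x̄ = 2×7×3.5 / 26 = 1.885 in from the vertical weld.
Polar moment about centroid: J = I_x + I_y = [12³/12 + 2×7×6²] + [12×1.885² + 2(7³/12 + 7×1.615²)] = 784.3 in³.
Direct shear f_v = P/L_w = 77.2 / 26 = 2.969 kip/in (vertical).
Torsion M = P·e = 77.2 × 4.5 = 347.4 kip·in.
Critical point at (x, y) = (5.115, 6) from centroid. f_tx = M·y/J = 2.658 kip/in; f_ty = M·x/J = 2.266 kip/in.
Resultant f_max = √[f_tx² + (f_v + f_ty)²] = √[2.658² + (2.969 + 2.266)²] = 5.871 kip/in.
Capacity per unit length: r_n/Ω = (1/2.0) × 0.6 × 90 × (0.707 × 0.75) = 14.32 kip/in.
5.871 ≤ 14.32 → adequate.

f_max ≈ 5.87 kip/in; adequate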